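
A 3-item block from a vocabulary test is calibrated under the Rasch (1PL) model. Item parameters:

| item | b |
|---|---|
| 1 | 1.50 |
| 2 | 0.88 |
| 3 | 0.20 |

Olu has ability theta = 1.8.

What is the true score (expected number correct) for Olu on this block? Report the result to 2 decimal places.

P(theta) = 1 / (1 + exp(−(theta − b)))
P_1 = 1/(1+e^{-0.3000}) = 0.5744
P_2 = 1/(1+e^{-0.9200}) = 0.7150
P_3 = 1/(1+e^{-1.6000}) = 0.8320
E[score] = 0.5744 + 0.7150 + 0.8320 = 2.1215

2.12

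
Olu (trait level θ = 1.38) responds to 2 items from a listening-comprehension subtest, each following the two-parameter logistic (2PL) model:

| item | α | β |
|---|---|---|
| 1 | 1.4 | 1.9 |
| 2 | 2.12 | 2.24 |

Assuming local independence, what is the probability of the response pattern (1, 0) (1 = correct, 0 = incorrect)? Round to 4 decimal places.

P(θ) = 1 / (1 + exp(−α(θ − β)))
P_1 = 1/(1+e^{0.7280}) = 0.3256
P_2 = 1/(1+e^{1.8232}) = 0.1391
L = P_1 × (1−P_2) = 0.3256 × 0.8609 = 0.28035

0.2804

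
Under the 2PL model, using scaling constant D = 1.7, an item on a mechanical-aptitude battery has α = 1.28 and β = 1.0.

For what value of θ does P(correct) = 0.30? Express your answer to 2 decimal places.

0.61

P(θ) = 1 / (1 + exp(−D·α(θ − β)))
logit = ln(0.3000/0.7000) = -0.8473
θ = β + logit/(1.7·α) = 1.0 + (-0.8473)/2.1760 = 0.6106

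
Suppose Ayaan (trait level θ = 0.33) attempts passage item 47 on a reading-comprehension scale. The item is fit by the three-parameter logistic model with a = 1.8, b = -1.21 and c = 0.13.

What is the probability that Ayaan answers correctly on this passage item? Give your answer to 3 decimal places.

0.949

P(θ) = c + (1 − c) · 1 / (1 + exp(−a(θ − b)))
Exponent: 1.8 × (0.33 − (-1.21)) = 2.7720
1/(1 + e^{-2.7720}) = 0.9411
P = 0.13 + 0.87 × 0.9411 = 0.9488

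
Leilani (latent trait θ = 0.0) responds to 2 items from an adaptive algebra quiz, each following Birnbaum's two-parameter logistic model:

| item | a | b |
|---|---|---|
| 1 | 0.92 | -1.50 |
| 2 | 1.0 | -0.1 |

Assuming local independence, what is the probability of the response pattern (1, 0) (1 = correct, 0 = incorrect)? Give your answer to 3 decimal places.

P(θ) = 1 / (1 + exp(−a(θ − b)))
P_1 = 1/(1+e^{-1.3800}) = 0.7990
P_2 = 1/(1+e^{-0.1000}) = 0.5250
L = P_1 × (1−P_2) = 0.7990 × 0.4750 = 0.37954

0.380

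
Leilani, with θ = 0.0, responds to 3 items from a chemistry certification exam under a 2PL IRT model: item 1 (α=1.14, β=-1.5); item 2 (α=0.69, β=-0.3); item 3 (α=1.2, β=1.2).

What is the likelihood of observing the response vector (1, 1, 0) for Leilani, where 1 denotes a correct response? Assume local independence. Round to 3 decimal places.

0.378

P(θ) = 1 / (1 + exp(−α(θ − β)))
P_1 = 1/(1+e^{-1.7100}) = 0.8468
P_2 = 1/(1+e^{-0.2070}) = 0.5516
P_3 = 1/(1+e^{1.4400}) = 0.1915
L = P_1 × P_2 × (1−P_3) = 0.8468 × 0.5516 × 0.8085 = 0.37762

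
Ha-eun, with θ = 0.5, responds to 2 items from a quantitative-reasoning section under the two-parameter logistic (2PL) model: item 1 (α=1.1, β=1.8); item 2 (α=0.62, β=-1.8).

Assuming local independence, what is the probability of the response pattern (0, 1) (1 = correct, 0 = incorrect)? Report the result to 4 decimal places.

0.6506

P(θ) = 1 / (1 + exp(−α(θ − β)))
P_1 = 1/(1+e^{1.4300}) = 0.1931
P_2 = 1/(1+e^{-1.4260}) = 0.8063
L = (1−P_1) × P_2 = 0.8069 × 0.8063 = 0.65059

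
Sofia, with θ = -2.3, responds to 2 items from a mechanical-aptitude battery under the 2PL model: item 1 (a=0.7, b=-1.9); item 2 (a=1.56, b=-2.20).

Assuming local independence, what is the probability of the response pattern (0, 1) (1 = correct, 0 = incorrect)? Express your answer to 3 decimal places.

0.263

P(θ) = 1 / (1 + exp(−a(θ − b)))
P_1 = 1/(1+e^{0.2800}) = 0.4305
P_2 = 1/(1+e^{0.1560}) = 0.4611
L = (1−P_1) × P_2 = 0.5695 × 0.4611 = 0.26261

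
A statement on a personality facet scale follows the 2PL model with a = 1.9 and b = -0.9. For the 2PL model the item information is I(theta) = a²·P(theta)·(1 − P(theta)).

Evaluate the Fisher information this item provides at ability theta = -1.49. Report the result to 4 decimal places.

0.6693

P = 1/(1+e^{1.1210}) = 0.2458
P(1−P) = 0.2458 × 0.7542 = 0.1854
I = a² × P(1−P) = 1.9² × 0.1854 = 0.66928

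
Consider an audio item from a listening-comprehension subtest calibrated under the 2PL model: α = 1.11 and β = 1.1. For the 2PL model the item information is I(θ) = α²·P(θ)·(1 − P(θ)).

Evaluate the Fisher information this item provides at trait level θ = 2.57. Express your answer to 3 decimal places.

0.169

P = 1/(1+e^{-1.6317}) = 0.8364
P(1−P) = 0.8364 × 0.1636 = 0.1368
I = α² × P(1−P) = 1.11² × 0.1368 = 0.16859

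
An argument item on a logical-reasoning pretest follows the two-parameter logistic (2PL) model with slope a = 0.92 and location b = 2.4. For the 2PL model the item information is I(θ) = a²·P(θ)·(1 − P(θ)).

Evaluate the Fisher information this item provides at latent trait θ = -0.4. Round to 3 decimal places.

0.056

P = 1/(1+e^{2.5760}) = 0.0707
P(1−P) = 0.0707 × 0.9293 = 0.0657
I = a² × P(1−P) = 0.92² × 0.0657 = 0.05561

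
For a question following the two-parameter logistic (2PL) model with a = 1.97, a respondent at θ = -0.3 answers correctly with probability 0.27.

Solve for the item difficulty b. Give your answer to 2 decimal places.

P(θ) = 1 / (1 + exp(−a(θ − b)))
logit(0.27) = ln(0.27/0.73) = -0.9946
b = θ − logit/(a) = -0.3 − (-0.9946)/1.9700 = 0.2049

0.20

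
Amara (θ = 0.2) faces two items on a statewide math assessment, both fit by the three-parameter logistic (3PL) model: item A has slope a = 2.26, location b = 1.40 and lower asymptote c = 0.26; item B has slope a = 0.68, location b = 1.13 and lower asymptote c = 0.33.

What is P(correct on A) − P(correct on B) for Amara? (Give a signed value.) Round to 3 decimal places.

P(θ) = c + (1 − c) · 1 / (1 + exp(−a(θ − b)))
P_A = 0.3061
P_B = 0.5625
P_A − P_B = -0.2564

-0.256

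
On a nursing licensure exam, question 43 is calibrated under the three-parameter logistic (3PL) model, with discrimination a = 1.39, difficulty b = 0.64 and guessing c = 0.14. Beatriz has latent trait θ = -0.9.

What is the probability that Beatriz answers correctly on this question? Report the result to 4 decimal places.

P(θ) = c + (1 − c) · 1 / (1 + exp(−a(θ − b)))
Exponent: 1.39 × (-0.9 − 0.64) = -2.1406
1/(1 + e^{2.1406}) = 0.1052
P = 0.14 + 0.86 × 0.1052 = 0.2305

0.2305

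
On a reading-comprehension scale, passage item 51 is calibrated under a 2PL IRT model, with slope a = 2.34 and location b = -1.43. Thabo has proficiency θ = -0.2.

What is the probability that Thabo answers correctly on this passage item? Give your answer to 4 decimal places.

0.9468

P(θ) = 1 / (1 + exp(−a(θ − b)))
Exponent: 2.34 × (-0.2 − (-1.43)) = 2.8782
1/(1 + e^{-2.8782}) = 0.9468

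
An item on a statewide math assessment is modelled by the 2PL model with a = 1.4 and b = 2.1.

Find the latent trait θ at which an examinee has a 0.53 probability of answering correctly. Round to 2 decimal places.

2.19

P(θ) = 1 / (1 + exp(−a(θ − b)))
logit = ln(0.5300/0.4700) = 0.1201
θ = b + logit/(a) = 2.1 + 0.1201/1.4000 = 2.1858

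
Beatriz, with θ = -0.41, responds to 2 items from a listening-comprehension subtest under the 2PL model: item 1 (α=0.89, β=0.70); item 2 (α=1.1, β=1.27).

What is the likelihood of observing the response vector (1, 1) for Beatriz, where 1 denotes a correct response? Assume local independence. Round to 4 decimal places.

P(θ) = 1 / (1 + exp(−α(θ − β)))
P_1 = 1/(1+e^{0.9879}) = 0.2713
P_2 = 1/(1+e^{1.8480}) = 0.1361
L = P_1 × P_2 = 0.2713 × 0.1361 = 0.03693

0.0369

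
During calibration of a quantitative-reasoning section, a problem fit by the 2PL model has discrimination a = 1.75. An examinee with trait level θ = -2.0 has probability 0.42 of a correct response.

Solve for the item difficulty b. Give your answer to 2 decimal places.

-1.82

P(θ) = 1 / (1 + exp(−a(θ − b)))
logit(0.42) = ln(0.42/0.58) = -0.3228
b = θ − logit/(a) = -2.0 − (-0.3228)/1.7500 = -1.8156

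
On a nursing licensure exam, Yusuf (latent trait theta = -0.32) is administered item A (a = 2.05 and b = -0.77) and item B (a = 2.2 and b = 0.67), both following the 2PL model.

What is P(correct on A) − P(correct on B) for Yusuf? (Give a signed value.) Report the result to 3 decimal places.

P(theta) = 1 / (1 + exp(−a(theta − b)))
P_A = 0.7156
P_B = 0.1017
P_A − P_B = 0.6138

0.614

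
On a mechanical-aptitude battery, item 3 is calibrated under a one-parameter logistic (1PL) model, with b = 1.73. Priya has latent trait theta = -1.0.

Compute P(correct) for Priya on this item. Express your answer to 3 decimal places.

P(theta) = 1 / (1 + exp(−(theta − b)))
Exponent: (-1.0 − 1.73) = -2.7300
1/(1 + e^{2.7300}) = 0.0612
P = 0.0612

0.061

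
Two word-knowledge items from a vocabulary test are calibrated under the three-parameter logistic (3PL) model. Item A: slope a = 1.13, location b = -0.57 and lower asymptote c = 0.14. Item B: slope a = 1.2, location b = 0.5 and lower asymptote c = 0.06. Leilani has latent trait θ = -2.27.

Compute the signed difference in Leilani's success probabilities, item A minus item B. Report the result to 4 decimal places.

P(θ) = c + (1 − c) · 1 / (1 + exp(−a(θ − b)))
P_A = 0.2499
P_B = 0.0927
P_A − P_B = 0.1572

0.1572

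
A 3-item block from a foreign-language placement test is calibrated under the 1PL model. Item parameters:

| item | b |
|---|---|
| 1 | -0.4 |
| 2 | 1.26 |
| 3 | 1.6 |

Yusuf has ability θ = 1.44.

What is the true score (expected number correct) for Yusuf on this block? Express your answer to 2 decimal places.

1.87

P(θ) = 1 / (1 + exp(−(θ − b)))
P_1 = 1/(1+e^{-1.8400}) = 0.8629
P_2 = 1/(1+e^{-0.1800}) = 0.5449
P_3 = 1/(1+e^{0.1600}) = 0.4601
E[score] = 0.8629 + 0.5449 + 0.4601 = 1.8679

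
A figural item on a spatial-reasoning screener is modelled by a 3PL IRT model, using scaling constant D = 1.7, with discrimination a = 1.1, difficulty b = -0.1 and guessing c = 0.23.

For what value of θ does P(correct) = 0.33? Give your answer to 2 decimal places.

P(θ) = c + (1 − c) · 1 / (1 + exp(−D·a(θ − b)))
Remove guessing floor: (0.33 − 0.23)/(1 − 0.23) = 0.1299
logit = ln(0.1299/0.8701) = -1.9021
θ = b + logit/(1.7·a) = -0.1 + (-1.9021)/1.8700 = -1.1172

-1.12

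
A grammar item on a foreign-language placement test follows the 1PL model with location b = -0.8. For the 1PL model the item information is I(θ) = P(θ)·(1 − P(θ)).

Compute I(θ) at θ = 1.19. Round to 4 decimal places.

P = 1/(1+e^{-1.9900}) = 0.8797
P(1−P) = 0.8797 × 0.1203 = 0.1058
I = P(1−P) = 0.10580

0.1058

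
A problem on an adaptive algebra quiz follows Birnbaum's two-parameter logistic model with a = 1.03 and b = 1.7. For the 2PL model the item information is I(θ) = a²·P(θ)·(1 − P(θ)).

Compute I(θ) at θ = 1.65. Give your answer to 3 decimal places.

0.265

P = 1/(1+e^{0.0515}) = 0.4871
P(1−P) = 0.4871 × 0.5129 = 0.2498
I = a² × P(1−P) = 1.03² × 0.2498 = 0.26505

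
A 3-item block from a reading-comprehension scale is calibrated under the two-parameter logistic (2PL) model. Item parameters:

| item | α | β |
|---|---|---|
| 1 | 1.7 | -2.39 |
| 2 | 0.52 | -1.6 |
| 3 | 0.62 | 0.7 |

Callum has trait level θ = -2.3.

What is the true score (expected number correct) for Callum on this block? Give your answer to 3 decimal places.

1.083

P(θ) = 1 / (1 + exp(−α(θ − β)))
P_1 = 1/(1+e^{-0.1530}) = 0.5382
P_2 = 1/(1+e^{0.3640}) = 0.4100
P_3 = 1/(1+e^{1.8600}) = 0.1347
E[score] = 0.5382 + 0.4100 + 0.1347 = 1.0829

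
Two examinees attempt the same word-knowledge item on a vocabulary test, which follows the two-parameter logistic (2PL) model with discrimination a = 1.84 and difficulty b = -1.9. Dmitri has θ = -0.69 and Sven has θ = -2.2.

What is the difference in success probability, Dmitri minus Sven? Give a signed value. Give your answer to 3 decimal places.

0.537

P(θ) = 1 / (1 + exp(−a(θ − b)))
P(Dmitri) = 0.9026  [exponent 2.2264]
P(Sven) = 0.3654  [exponent -0.5520]
Difference = 0.9026 − 0.3654 = 0.5372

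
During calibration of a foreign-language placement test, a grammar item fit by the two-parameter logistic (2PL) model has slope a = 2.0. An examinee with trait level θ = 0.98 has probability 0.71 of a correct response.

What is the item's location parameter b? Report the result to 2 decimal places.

P(θ) = 1 / (1 + exp(−a(θ − b)))
logit(0.71) = ln(0.71/0.29) = 0.8954
b = θ − logit/(a) = 0.98 − 0.8954/2.0000 = 0.5323

0.53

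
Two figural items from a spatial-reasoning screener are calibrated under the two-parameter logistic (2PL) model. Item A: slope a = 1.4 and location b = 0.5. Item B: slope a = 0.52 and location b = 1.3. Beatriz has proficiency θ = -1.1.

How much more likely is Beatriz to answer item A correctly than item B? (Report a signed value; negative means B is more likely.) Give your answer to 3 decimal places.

-0.127

P(θ) = 1 / (1 + exp(−a(θ − b)))
P_A = 0.0962
P_B = 0.2230
P_A − P_B = -0.1268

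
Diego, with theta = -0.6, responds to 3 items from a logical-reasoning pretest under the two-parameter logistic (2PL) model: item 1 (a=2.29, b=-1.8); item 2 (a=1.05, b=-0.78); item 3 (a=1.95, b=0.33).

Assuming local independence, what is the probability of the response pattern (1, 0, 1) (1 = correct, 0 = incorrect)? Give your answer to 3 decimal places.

0.060

P(theta) = 1 / (1 + exp(−a(theta − b)))
P_1 = 1/(1+e^{-2.7480}) = 0.9398
P_2 = 1/(1+e^{-0.1890}) = 0.5471
P_3 = 1/(1+e^{1.8135}) = 0.1402
L = P_1 × (1−P_2) × P_3 = 0.9398 × 0.4529 × 0.1402 = 0.05968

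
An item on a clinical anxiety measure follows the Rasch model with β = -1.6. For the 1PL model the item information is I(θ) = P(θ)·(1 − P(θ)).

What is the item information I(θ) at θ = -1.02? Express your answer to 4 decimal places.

P = 1/(1+e^{-0.5800}) = 0.6411
P(1−P) = 0.6411 × 0.3589 = 0.2301
I = P(1−P) = 0.23010

0.2301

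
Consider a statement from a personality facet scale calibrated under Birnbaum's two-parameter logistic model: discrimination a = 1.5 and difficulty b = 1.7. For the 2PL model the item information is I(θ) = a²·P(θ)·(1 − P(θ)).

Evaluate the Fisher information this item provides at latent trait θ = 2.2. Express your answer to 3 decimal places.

P = 1/(1+e^{-0.7500}) = 0.6792
P(1−P) = 0.6792 × 0.3208 = 0.2179
I = a² × P(1−P) = 1.5² × 0.2179 = 0.49026

0.490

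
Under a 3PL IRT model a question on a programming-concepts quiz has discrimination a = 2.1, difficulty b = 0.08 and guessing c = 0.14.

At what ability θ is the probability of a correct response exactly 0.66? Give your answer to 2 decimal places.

0.28

P(θ) = c + (1 − c) · 1 / (1 + exp(−a(θ − b)))
Remove guessing floor: (0.66 − 0.14)/(1 − 0.14) = 0.6047
logit = ln(0.6047/0.3953) = 0.4249
θ = b + logit/(a) = 0.08 + 0.4249/2.1000 = 0.2823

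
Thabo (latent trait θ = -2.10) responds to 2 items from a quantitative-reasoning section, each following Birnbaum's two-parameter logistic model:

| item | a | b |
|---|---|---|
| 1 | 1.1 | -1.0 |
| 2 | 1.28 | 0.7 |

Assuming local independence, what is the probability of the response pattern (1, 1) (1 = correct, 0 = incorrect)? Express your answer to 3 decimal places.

P(θ) = 1 / (1 + exp(−a(θ − b)))
P_1 = 1/(1+e^{1.2100}) = 0.2297
P_2 = 1/(1+e^{3.5840}) = 0.0270
L = P_1 × P_2 = 0.2297 × 0.0270 = 0.00621

0.006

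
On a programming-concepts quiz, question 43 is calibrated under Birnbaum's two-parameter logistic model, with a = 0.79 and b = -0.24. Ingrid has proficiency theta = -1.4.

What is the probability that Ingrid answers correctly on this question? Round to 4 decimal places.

P(theta) = 1 / (1 + exp(−a(theta − b)))
Exponent: 0.79 × (-1.4 − (-0.24)) = -0.9164
1/(1 + e^{0.9164}) = 0.2857

0.2857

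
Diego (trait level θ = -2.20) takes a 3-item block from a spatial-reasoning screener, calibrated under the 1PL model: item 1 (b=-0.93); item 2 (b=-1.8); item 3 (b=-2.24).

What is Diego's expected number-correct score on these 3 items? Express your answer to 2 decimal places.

1.13

P(θ) = 1 / (1 + exp(−(θ − b)))
P_1 = 1/(1+e^{1.2700}) = 0.2193
P_2 = 1/(1+e^{0.4000}) = 0.4013
P_3 = 1/(1+e^{-0.0400}) = 0.5100
E[score] = 0.2193 + 0.4013 + 0.5100 = 1.1306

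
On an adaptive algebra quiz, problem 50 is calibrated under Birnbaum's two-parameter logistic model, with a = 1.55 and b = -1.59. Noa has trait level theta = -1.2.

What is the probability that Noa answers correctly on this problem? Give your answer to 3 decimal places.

0.647

P(theta) = 1 / (1 + exp(−a(theta − b)))
Exponent: 1.55 × (-1.2 − (-1.59)) = 0.6045
1/(1 + e^{-0.6045}) = 0.6467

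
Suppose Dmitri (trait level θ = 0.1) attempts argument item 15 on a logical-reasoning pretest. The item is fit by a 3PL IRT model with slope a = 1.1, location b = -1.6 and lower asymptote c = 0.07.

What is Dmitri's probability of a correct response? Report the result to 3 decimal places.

P(θ) = c + (1 − c) · 1 / (1 + exp(−a(θ − b)))
Exponent: 1.1 × (0.1 − (-1.6)) = 1.8700
1/(1 + e^{-1.8700}) = 0.8665
P = 0.07 + 0.93 × 0.8665 = 0.8758

0.876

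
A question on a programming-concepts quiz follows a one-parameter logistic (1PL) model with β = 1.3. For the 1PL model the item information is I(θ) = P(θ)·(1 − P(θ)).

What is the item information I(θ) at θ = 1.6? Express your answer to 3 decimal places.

0.244

P = 1/(1+e^{-0.3000}) = 0.5744
P(1−P) = 0.5744 × 0.4256 = 0.2445
I = P(1−P) = 0.24446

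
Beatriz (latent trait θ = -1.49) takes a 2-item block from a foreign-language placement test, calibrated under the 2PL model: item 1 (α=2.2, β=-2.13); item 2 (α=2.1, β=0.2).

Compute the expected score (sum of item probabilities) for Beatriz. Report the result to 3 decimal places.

0.831

P(θ) = 1 / (1 + exp(−α(θ − β)))
P_1 = 1/(1+e^{-1.4080}) = 0.8035
P_2 = 1/(1+e^{3.5490}) = 0.0279
E[score] = 0.8035 + 0.0279 = 0.8314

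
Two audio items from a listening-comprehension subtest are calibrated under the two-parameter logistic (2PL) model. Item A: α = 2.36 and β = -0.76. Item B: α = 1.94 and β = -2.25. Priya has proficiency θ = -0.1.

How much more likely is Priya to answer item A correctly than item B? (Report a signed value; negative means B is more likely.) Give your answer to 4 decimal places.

P(θ) = 1 / (1 + exp(−α(θ − β)))
P_A = 0.8260
P_B = 0.9848
P_A − P_B = -0.1588

-0.1588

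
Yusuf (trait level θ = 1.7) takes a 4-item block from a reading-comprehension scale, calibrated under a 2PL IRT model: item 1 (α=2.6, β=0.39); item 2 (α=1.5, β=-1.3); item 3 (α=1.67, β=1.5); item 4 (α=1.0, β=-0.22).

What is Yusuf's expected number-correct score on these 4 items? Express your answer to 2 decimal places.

3.41

P(θ) = 1 / (1 + exp(−α(θ − β)))
P_1 = 1/(1+e^{-3.4060}) = 0.9679
P_2 = 1/(1+e^{-4.5000}) = 0.9890
P_3 = 1/(1+e^{-0.3340}) = 0.5827
P_4 = 1/(1+e^{-1.9200}) = 0.8721
E[score] = 0.9679 + 0.9890 + 0.5827 + 0.8721 = 3.4118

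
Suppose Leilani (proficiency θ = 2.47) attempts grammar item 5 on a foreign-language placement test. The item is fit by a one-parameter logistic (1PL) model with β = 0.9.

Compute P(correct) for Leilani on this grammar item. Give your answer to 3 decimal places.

0.828

P(θ) = 1 / (1 + exp(−(θ − β)))
Exponent: (2.47 − 0.9) = 1.5700
1/(1 + e^{-1.5700}) = 0.8278
P = 0.8278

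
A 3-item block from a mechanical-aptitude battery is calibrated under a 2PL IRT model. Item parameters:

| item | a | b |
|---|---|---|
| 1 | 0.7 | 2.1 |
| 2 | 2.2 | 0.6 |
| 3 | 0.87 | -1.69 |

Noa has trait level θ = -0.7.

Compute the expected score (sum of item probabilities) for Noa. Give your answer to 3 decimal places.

0.881

P(θ) = 1 / (1 + exp(−a(θ − b)))
P_1 = 1/(1+e^{1.9600}) = 0.1235
P_2 = 1/(1+e^{2.8600}) = 0.0542
P_3 = 1/(1+e^{-0.8613}) = 0.7029
E[score] = 0.1235 + 0.0542 + 0.7029 = 0.8806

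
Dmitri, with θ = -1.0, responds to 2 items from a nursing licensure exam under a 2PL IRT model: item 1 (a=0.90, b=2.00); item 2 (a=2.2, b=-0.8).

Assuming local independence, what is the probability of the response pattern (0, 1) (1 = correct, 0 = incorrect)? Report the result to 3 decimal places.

0.367

P(θ) = 1 / (1 + exp(−a(θ − b)))
P_1 = 1/(1+e^{2.7000}) = 0.0630
P_2 = 1/(1+e^{0.4400}) = 0.3917
L = (1−P_1) × P_2 = 0.9370 × 0.3917 = 0.36707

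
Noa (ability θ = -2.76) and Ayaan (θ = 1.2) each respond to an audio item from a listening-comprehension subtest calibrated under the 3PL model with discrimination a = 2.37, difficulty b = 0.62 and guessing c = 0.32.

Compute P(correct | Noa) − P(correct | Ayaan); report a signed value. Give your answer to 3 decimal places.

P(θ) = c + (1 − c) · 1 / (1 + exp(−a(θ − b)))
P(Noa) = 0.3202  [exponent -8.0106]
P(Ayaan) = 0.8627  [exponent 1.3746]
Difference = 0.3202 − 0.8627 = -0.5425

-0.542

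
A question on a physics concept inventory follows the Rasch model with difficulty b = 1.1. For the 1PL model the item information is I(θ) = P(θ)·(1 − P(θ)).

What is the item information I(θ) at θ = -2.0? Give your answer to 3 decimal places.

0.041

P = 1/(1+e^{3.1000}) = 0.0431
P(1−P) = 0.0431 × 0.9569 = 0.0412
I = P(1−P) = 0.04125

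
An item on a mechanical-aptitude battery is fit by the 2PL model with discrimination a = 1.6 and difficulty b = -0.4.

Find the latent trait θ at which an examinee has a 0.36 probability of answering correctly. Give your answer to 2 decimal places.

-0.76

P(θ) = 1 / (1 + exp(−a(θ − b)))
logit = ln(0.3600/0.6400) = -0.5754
θ = b + logit/(a) = -0.4 + (-0.5754)/1.6000 = -0.7596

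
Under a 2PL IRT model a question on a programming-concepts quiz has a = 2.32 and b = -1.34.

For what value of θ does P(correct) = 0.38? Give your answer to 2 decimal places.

-1.55

P(θ) = 1 / (1 + exp(−a(θ − b)))
logit = ln(0.3800/0.6200) = -0.4895
θ = b + logit/(a) = -1.34 + (-0.4895)/2.3200 = -1.5510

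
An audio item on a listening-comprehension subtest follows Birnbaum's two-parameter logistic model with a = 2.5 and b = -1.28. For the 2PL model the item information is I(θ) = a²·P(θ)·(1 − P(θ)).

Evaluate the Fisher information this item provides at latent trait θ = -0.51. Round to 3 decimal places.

0.694

P = 1/(1+e^{-1.9250}) = 0.8727
P(1−P) = 0.8727 × 0.1273 = 0.1111
I = a² × P(1−P) = 2.5² × 0.1111 = 0.69437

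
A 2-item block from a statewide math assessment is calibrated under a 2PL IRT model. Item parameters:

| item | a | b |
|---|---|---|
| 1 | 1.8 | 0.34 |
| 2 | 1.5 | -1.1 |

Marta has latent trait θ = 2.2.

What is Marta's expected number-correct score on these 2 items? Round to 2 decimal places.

1.96

P(θ) = 1 / (1 + exp(−a(θ − b)))
P_1 = 1/(1+e^{-3.3480}) = 0.9660
P_2 = 1/(1+e^{-4.9500}) = 0.9930
E[score] = 0.9660 + 0.9930 = 1.9590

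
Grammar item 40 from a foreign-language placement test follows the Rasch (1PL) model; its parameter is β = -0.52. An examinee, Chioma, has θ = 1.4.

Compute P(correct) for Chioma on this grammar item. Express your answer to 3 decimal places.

P(θ) = 1 / (1 + exp(−(θ − β)))
Exponent: (1.4 − (-0.52)) = 1.9200
1/(1 + e^{-1.9200}) = 0.8721
P = 0.8721

0.872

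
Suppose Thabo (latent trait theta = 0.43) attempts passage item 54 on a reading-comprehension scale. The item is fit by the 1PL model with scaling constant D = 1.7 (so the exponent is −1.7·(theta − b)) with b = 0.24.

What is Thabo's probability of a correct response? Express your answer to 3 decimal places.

P(theta) = 1 / (1 + exp(−D·(theta − b)))
Exponent: 1.7 × (0.43 − 0.24) = 0.3230
1/(1 + e^{-0.3230}) = 0.5801
P = 0.5801

0.580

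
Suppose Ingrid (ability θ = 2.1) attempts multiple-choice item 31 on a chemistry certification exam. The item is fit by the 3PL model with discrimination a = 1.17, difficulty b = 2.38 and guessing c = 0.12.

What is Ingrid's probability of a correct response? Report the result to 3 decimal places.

P(θ) = c + (1 − c) · 1 / (1 + exp(−a(θ − b)))
Exponent: 1.17 × (2.1 − 2.38) = -0.3276
1/(1 + e^{0.3276}) = 0.4188
P = 0.12 + 0.88 × 0.4188 = 0.4886

0.489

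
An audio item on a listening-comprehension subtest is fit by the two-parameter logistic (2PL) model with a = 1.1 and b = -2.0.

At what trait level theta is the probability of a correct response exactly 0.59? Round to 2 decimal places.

P(theta) = 1 / (1 + exp(−a(theta − b)))
logit = ln(0.5900/0.4100) = 0.3640
theta = b + logit/(a) = -2.0 + 0.3640/1.1000 = -1.6691

-1.67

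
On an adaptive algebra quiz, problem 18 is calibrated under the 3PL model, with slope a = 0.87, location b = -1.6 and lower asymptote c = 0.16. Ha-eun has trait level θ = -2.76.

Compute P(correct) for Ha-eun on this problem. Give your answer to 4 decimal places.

0.3844

P(θ) = c + (1 − c) · 1 / (1 + exp(−a(θ − b)))
Exponent: 0.87 × (-2.76 − (-1.6)) = -1.0092
1/(1 + e^{1.0092}) = 0.2671
P = 0.16 + 0.84 × 0.2671 = 0.3844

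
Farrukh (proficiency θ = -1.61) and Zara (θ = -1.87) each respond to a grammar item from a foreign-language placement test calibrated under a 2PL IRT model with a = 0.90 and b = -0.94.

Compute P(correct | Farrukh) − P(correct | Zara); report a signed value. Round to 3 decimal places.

P(θ) = 1 / (1 + exp(−a(θ − b)))
P(Farrukh) = 0.3537  [exponent -0.6030]
P(Zara) = 0.3022  [exponent -0.8370]
Difference = 0.3537 − 0.3022 = 0.0515

0.051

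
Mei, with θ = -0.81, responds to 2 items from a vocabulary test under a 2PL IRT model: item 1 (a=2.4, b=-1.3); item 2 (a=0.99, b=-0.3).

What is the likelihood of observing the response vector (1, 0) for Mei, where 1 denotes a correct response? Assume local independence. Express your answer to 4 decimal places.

0.4766

P(θ) = 1 / (1 + exp(−a(θ − b)))
P_1 = 1/(1+e^{-1.1760}) = 0.7642
P_2 = 1/(1+e^{0.5049}) = 0.3764
L = P_1 × (1−P_2) = 0.7642 × 0.6236 = 0.47658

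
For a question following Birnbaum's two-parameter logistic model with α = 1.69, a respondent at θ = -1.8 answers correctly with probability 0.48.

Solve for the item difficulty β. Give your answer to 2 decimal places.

P(θ) = 1 / (1 + exp(−α(θ − β)))
logit(0.48) = ln(0.48/0.52) = -0.0800
β = θ − logit/(α) = -1.8 − (-0.0800)/1.6900 = -1.7526

-1.75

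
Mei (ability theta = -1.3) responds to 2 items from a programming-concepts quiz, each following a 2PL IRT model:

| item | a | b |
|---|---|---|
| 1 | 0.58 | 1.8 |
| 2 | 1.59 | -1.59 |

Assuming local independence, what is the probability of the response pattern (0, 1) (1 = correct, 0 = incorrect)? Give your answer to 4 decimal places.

0.5261

P(theta) = 1 / (1 + exp(−a(theta − b)))
P_1 = 1/(1+e^{1.7980}) = 0.1421
P_2 = 1/(1+e^{-0.4611}) = 0.6133
L = (1−P_1) × P_2 = 0.8579 × 0.6133 = 0.52613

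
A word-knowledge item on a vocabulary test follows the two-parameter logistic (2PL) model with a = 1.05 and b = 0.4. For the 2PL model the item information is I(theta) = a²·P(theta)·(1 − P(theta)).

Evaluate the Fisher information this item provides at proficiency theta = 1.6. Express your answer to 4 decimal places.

0.1898

P = 1/(1+e^{-1.2600}) = 0.7790
P(1−P) = 0.7790 × 0.2210 = 0.1721
I = a² × P(1−P) = 1.05² × 0.1721 = 0.18979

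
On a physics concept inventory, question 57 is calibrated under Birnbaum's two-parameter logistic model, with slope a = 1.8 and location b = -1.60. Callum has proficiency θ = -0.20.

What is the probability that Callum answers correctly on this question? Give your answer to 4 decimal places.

0.9255

P(θ) = 1 / (1 + exp(−a(θ − b)))
Exponent: 1.8 × (-0.20 − (-1.60)) = 2.5200
1/(1 + e^{-2.5200}) = 0.9255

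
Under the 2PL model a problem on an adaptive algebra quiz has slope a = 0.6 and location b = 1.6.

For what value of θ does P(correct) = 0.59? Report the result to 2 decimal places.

2.21

P(θ) = 1 / (1 + exp(−a(θ − b)))
logit = ln(0.5900/0.4100) = 0.3640
θ = b + logit/(a) = 1.6 + 0.3640/0.6000 = 2.2066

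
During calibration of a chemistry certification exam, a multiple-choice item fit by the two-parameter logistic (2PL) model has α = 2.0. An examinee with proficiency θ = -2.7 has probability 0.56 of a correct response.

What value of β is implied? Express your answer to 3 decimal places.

-2.821

P(θ) = 1 / (1 + exp(−α(θ − β)))
logit(0.56) = ln(0.56/0.44) = 0.2412
β = θ − logit/(α) = -2.7 − 0.2412/2.0000 = -2.8206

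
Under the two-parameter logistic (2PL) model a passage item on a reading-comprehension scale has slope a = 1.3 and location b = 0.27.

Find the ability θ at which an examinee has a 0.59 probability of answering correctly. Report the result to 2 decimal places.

0.55

P(θ) = 1 / (1 + exp(−a(θ − b)))
logit = ln(0.5900/0.4100) = 0.3640
θ = b + logit/(a) = 0.27 + 0.3640/1.3000 = 0.5500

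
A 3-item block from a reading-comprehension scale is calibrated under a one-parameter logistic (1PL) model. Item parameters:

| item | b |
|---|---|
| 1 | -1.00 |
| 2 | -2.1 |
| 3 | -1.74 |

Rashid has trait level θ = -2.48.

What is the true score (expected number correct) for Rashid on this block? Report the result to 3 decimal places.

0.915

P(θ) = 1 / (1 + exp(−(θ − b)))
P_1 = 1/(1+e^{1.4800}) = 0.1854
P_2 = 1/(1+e^{0.3800}) = 0.4061
P_3 = 1/(1+e^{0.7400}) = 0.3230
E[score] = 0.1854 + 0.4061 + 0.3230 = 0.9146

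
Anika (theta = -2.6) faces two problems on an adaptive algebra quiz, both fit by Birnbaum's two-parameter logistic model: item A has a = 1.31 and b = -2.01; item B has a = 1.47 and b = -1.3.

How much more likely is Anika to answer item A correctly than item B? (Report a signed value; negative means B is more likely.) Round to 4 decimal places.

0.1870

P(theta) = 1 / (1 + exp(−a(theta − b)))
P_A = 0.3159
P_B = 0.1289
P_A − P_B = 0.1870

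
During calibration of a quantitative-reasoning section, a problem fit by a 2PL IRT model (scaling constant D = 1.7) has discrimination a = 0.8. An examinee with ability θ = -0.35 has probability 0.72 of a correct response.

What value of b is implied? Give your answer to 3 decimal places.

-1.044

P(θ) = 1 / (1 + exp(−D·a(θ − b)))
logit(0.72) = ln(0.72/0.28) = 0.9445
b = θ − logit/(1.7·a) = -0.35 − 0.9445/1.3600 = -1.0445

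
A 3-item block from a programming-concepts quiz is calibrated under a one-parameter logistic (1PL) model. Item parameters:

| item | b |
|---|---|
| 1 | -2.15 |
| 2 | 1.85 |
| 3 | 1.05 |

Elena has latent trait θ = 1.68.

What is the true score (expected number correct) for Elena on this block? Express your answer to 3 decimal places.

P(θ) = 1 / (1 + exp(−(θ − b)))
P_1 = 1/(1+e^{-3.8300}) = 0.9788
P_2 = 1/(1+e^{0.1700}) = 0.4576
P_3 = 1/(1+e^{-0.6300}) = 0.6525
E[score] = 0.9788 + 0.4576 + 0.6525 = 2.0888

2.089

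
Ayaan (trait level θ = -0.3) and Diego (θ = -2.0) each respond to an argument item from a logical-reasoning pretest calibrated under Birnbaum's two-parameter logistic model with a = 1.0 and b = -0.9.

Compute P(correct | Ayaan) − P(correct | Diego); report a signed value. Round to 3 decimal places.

P(θ) = 1 / (1 + exp(−a(θ − b)))
P(Ayaan) = 0.6457  [exponent 0.6000]
P(Diego) = 0.2497  [exponent -1.1000]
Difference = 0.6457 − 0.2497 = 0.3959

0.396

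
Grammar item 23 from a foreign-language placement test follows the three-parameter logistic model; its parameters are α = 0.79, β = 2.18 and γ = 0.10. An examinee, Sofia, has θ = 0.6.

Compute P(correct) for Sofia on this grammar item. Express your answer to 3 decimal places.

0.301

P(θ) = γ + (1 − γ) · 1 / (1 + exp(−α(θ − β)))
Exponent: 0.79 × (0.6 − 2.18) = -1.2482
1/(1 + e^{1.2482}) = 0.2230
P = 0.10 + 0.90 × 0.2230 = 0.3007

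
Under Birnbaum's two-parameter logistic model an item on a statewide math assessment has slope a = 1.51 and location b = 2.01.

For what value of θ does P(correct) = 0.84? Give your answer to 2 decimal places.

3.11

P(θ) = 1 / (1 + exp(−a(θ − b)))
logit = ln(0.8400/0.1600) = 1.6582
θ = b + logit/(a) = 2.01 + 1.6582/1.5100 = 3.1082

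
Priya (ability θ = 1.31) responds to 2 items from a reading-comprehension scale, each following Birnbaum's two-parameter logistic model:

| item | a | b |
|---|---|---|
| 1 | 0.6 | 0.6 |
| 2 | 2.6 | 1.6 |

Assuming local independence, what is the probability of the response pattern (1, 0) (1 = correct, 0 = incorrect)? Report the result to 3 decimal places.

P(θ) = 1 / (1 + exp(−a(θ − b)))
P_1 = 1/(1+e^{-0.4260}) = 0.6049
P_2 = 1/(1+e^{0.7540}) = 0.3200
L = P_1 × (1−P_2) = 0.6049 × 0.6800 = 0.41137

0.411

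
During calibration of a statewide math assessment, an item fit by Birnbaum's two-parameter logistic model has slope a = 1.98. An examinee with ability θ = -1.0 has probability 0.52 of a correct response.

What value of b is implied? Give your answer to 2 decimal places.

-1.04

P(θ) = 1 / (1 + exp(−a(θ − b)))
logit(0.52) = ln(0.52/0.48) = 0.0800
b = θ − logit/(a) = -1.0 − 0.0800/1.9800 = -1.0404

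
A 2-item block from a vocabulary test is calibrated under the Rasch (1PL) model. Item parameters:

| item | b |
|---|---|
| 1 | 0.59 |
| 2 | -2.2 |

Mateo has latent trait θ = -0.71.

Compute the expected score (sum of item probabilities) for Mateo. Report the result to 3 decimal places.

1.030

P(θ) = 1 / (1 + exp(−(θ − b)))
P_1 = 1/(1+e^{1.3000}) = 0.2142
P_2 = 1/(1+e^{-1.4900}) = 0.8161
E[score] = 0.2142 + 0.8161 = 1.0302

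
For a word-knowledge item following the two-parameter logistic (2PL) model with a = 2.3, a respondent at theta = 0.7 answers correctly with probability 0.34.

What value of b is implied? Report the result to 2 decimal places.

P(theta) = 1 / (1 + exp(−a(theta − b)))
logit(0.34) = ln(0.34/0.66) = -0.6633
b = theta − logit/(a) = 0.7 − (-0.6633)/2.3000 = 0.9884

0.99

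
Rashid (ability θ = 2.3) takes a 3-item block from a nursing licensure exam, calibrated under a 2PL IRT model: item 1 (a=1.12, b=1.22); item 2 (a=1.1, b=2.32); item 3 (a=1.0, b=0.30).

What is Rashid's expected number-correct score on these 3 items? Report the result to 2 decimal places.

2.15

P(θ) = 1 / (1 + exp(−a(θ − b)))
P_1 = 1/(1+e^{-1.2096}) = 0.7702
P_2 = 1/(1+e^{0.0220}) = 0.4945
P_3 = 1/(1+e^{-2.0000}) = 0.8808
E[score] = 0.7702 + 0.4945 + 0.8808 = 2.1455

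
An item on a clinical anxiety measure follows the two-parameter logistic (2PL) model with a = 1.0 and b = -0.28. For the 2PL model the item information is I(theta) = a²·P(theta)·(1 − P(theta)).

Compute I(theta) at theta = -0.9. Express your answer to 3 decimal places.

0.227

P = 1/(1+e^{0.6200}) = 0.3498
P(1−P) = 0.3498 × 0.6502 = 0.2274
I = a² × P(1−P) = 1.0² × 0.2274 = 0.22743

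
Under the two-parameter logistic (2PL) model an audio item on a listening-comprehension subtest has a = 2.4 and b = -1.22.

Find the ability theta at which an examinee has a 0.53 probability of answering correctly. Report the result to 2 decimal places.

-1.17

P(theta) = 1 / (1 + exp(−a(theta − b)))
logit = ln(0.5300/0.4700) = 0.1201
theta = b + logit/(a) = -1.22 + 0.1201/2.4000 = -1.1699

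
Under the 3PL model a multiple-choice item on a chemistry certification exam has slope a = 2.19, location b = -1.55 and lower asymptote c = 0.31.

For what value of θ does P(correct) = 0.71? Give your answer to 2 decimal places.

-1.40

P(θ) = c + (1 − c) · 1 / (1 + exp(−a(θ − b)))
Remove guessing floor: (0.71 − 0.31)/(1 − 0.31) = 0.5797
logit = ln(0.5797/0.4203) = 0.3216
θ = b + logit/(a) = -1.55 + 0.3216/2.1900 = -1.4032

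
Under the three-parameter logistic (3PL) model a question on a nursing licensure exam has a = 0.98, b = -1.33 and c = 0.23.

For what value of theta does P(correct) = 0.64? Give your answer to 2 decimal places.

-1.20

P(theta) = c + (1 − c) · 1 / (1 + exp(−a(theta − b)))
Remove guessing floor: (0.64 − 0.23)/(1 − 0.23) = 0.5325
logit = ln(0.5325/0.4675) = 0.1301
theta = b + logit/(a) = -1.33 + 0.1301/0.9800 = -1.1973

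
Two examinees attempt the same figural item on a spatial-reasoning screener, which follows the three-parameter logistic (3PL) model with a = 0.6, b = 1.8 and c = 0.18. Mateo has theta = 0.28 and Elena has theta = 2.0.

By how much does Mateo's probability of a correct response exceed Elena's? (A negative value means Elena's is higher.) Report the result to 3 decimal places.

-0.200

P(theta) = c + (1 − c) · 1 / (1 + exp(−a(theta − b)))
P(Mateo) = 0.4150  [exponent -0.9120]
P(Elena) = 0.6146  [exponent 0.1200]
Difference = 0.4150 − 0.6146 = -0.1996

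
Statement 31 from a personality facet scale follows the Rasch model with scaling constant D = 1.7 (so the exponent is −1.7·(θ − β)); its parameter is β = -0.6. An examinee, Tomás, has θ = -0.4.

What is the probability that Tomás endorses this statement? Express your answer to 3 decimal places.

P(θ) = 1 / (1 + exp(−D·(θ − β)))
Exponent: 1.7 × (-0.4 − (-0.6)) = 0.3400
1/(1 + e^{-0.3400}) = 0.5842
P = 0.5842

0.584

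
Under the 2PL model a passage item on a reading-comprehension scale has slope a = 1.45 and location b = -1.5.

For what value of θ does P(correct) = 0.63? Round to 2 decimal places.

P(θ) = 1 / (1 + exp(−a(θ − b)))
logit = ln(0.6300/0.3700) = 0.5322
θ = b + logit/(a) = -1.5 + 0.5322/1.4500 = -1.1330

-1.13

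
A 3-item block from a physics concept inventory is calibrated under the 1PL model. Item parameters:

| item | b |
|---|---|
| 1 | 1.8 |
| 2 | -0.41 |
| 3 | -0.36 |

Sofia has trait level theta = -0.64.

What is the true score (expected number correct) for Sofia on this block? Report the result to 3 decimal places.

P(theta) = 1 / (1 + exp(−(theta − b)))
P_1 = 1/(1+e^{2.4400}) = 0.0802
P_2 = 1/(1+e^{0.2300}) = 0.4428
P_3 = 1/(1+e^{0.2800}) = 0.4305
E[score] = 0.0802 + 0.4428 + 0.4305 = 0.9534

0.953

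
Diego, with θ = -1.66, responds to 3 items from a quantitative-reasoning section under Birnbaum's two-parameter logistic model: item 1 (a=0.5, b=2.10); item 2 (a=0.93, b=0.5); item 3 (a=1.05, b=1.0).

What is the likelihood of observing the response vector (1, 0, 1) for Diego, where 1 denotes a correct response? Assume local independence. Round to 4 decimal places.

0.0067

P(θ) = 1 / (1 + exp(−a(θ − b)))
P_1 = 1/(1+e^{1.8800}) = 0.1324
P_2 = 1/(1+e^{2.0088}) = 0.1183
P_3 = 1/(1+e^{2.7930}) = 0.0577
L = P_1 × (1−P_2) × P_3 = 0.1324 × 0.8817 × 0.0577 = 0.00674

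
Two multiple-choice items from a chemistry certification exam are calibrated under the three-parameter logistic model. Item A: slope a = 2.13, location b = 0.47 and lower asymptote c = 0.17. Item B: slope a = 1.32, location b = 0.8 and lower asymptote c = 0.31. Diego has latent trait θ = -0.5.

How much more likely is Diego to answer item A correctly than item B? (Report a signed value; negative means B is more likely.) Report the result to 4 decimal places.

P(θ) = c + (1 − c) · 1 / (1 + exp(−a(θ − b)))
P_A = 0.2633
P_B = 0.4151
P_A − P_B = -0.1518

-0.1518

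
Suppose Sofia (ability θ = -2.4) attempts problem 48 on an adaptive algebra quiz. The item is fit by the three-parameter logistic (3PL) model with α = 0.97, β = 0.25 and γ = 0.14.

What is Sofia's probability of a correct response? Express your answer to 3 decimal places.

P(θ) = γ + (1 − γ) · 1 / (1 + exp(−α(θ − β)))
Exponent: 0.97 × (-2.4 − 0.25) = -2.5705
1/(1 + e^{2.5705}) = 0.0711
P = 0.14 + 0.86 × 0.0711 = 0.2011

0.201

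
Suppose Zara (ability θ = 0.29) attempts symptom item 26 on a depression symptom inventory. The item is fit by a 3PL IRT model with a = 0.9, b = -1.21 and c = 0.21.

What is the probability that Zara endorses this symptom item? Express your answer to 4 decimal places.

P(θ) = c + (1 − c) · 1 / (1 + exp(−a(θ − b)))
Exponent: 0.9 × (0.29 − (-1.21)) = 1.3500
1/(1 + e^{-1.3500}) = 0.7941
P = 0.21 + 0.79 × 0.7941 = 0.8374

0.8374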